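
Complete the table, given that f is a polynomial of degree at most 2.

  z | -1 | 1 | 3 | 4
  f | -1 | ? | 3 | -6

9

The 3 known values determine f uniquely (degree ≤ 2).
Evaluate each Lagrange basis at z = 1:
L_0(1) = (-2)·(-3)/[(-4)·(-5)] = 3/10
L_1(1) = (2)·(-3)/[(4)·(-1)] = 3/2
L_2(1) = (2)·(-2)/[(5)·(1)] = -4/5
Sum: (-1)·(3/10) + 3·(3/2) + (-6)·(-4/5) = 9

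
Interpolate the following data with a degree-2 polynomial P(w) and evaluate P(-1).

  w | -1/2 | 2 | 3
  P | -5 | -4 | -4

Evaluate each Lagrange basis at w = -1:
L_0(-1) = (-3)·(-4)/[(-5/2)·(-7/2)] = 48/35
L_1(-1) = (-1/2)·(-4)/[(5/2)·(-1)] = -4/5
L_2(-1) = (-1/2)·(-3)/[(7/2)·(1)] = 3/7
Sum: (-5)·(48/35) + (-4)·(-4/5) + (-4)·(3/7) = -188/35

-188/35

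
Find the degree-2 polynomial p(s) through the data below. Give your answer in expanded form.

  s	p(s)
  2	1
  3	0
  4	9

p(s) = 5s^2 - 26s + 33

L_0(s) = (s - 3)(s - 4) / [2] = (1/2)s^2 - (7/2)s + 6
L_1(s) = (s - 2)(s - 4) / [-1] = -s^2 + 6s - 8
L_2(s) = (s - 2)(s - 3) / [2] = (1/2)s^2 - (5/2)s + 3
p(s) = 1·L_0 + 0·L_1 + 9·L_2
  1·L_0(s) = (1/2)s^2 - (7/2)s + 6
  0·L_1(s) = 0
  9·L_2(s) = (9/2)s^2 - (45/2)s + 27
Adding term by term: 5s^2 - 26s + 33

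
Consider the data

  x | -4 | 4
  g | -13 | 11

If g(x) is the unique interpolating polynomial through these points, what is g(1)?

2

Evaluate each Lagrange basis at x = 1:
L_0(1) = (-3)/[(-8)] = 3/8
L_1(1) = (5)/[(8)] = 5/8
Sum: (-13)·(3/8) + 11·(5/8) = 2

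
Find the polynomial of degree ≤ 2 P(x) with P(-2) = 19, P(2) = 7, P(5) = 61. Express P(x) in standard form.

L_0(x) = (x - 2)(x - 5) / [28] = (1/28)x^2 - (1/4)x + 5/14
L_1(x) = (x + 2)(x - 5) / [-12] = -(1/12)x^2 + (1/4)x + 5/6
L_2(x) = (x + 2)(x - 2) / [21] = (1/21)x^2 - 4/21
P(x) = 19·L_0 + 7·L_1 + 61·L_2
  19·L_0(x) = (19/28)x^2 - (19/4)x + 95/14
  7·L_1(x) = -(7/12)x^2 + (7/4)x + 35/6
  61·L_2(x) = (61/21)x^2 - 244/21
Adding term by term: 3x^2 - 3x + 1

P(x) = 3x^2 - 3x + 1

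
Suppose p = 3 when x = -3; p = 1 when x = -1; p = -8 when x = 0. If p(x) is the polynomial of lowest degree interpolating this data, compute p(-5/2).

Using Newton's divided-difference form:
p[-3,-1] = (1 - 3) / (-1 - (-3)) = -1
p[-1,0] = (-8 - 1) / (0 - (-1)) = -9
p[-3,-1,0] = (-9 - (-1)) / (0 - (-3)) = -8/3
p(-5/2) = 3 + (-1)·(1/2) + (-8/3)·(1/2)·(-3/2) = 9/2

9/2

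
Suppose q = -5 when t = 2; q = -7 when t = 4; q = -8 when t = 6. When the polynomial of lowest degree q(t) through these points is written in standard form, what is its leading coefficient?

1/8

The leading coefficient equals the top divided difference q[2,4,6].
q[2,4] = (-7 - (-5)) / (4 - 2) = -1
q[4,6] = (-8 - (-7)) / (6 - 4) = -1/2
q[2,4,6] = (-1/2 - (-1)) / (6 - 2) = 1/8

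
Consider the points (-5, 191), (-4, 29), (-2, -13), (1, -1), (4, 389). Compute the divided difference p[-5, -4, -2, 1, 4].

1

p[-5,-4] = (29 - 191) / (-4 - (-5)) = -162
p[-4,-2] = (-13 - 29) / (-2 - (-4)) = -21
p[-2,1] = (-1 - (-13)) / (1 - (-2)) = 4
p[1,4] = (389 - (-1)) / (4 - 1) = 130
p[-5,-4,-2] = (-21 - (-162)) / (-2 - (-5)) = 47
p[-4,-2,1] = (4 - (-21)) / (1 - (-4)) = 5
p[-2,1,4] = (130 - 4) / (4 - (-2)) = 21
p[-5,-4,-2,1] = (5 - 47) / (1 - (-5)) = -7
p[-4,-2,1,4] = (21 - 5) / (4 - (-4)) = 2
p[-5,-4,-2,1,4] = (2 - (-7)) / (4 - (-5)) = 1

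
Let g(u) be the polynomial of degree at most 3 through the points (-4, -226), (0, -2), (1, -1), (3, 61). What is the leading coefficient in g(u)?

Build the Lagrange basis polynomials:
L_0(u) = u(u - 1)(u - 3) / [-140] = -(1/140)u^3 + (1/35)u^2 - (3/140)u
L_1(u) = (u + 4)(u - 1)(u - 3) / [12] = (1/12)u^3 - (13/12)u + 1
L_2(u) = (u + 4)u(u - 3) / [-10] = -(1/10)u^3 - (1/10)u^2 + (6/5)u
L_3(u) = (u + 4)u(u - 1) / [42] = (1/42)u^3 + (1/14)u^2 - (2/21)u
g(u) = (-226)·L_0 + (-2)·L_1 + (-1)·L_2 + 61·L_3
Only the coefficient of u^3 is needed; take it from each L_i and combine:
(-226)·(-1/140) + (-2)·(1/12) + (-1)·(-1/10) + 61·(1/42) = 3

3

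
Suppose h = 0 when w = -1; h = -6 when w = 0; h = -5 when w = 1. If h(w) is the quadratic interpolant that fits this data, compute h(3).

Using Newton's divided-difference form:
h[-1,0] = (-6 - 0) / (0 - (-1)) = -6
h[0,1] = (-5 - (-6)) / (1 - 0) = 1
h[-1,0,1] = (1 - (-6)) / (1 - (-1)) = 7/2
h(3) = 0 + (-6)·(4) + (7/2)·(4)·(3) = 18

18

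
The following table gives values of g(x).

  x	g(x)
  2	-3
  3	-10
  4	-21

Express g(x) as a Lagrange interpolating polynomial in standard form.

g(x) = -2x^2 + 3x - 1

L_0(x) = (x - 3)(x - 4) / [2] = (1/2)x^2 - (7/2)x + 6
L_1(x) = (x - 2)(x - 4) / [-1] = -x^2 + 6x - 8
L_2(x) = (x - 2)(x - 3) / [2] = (1/2)x^2 - (5/2)x + 3
g(x) = (-3)·L_0 + (-10)·L_1 + (-21)·L_2
  (-3)·L_0(x) = -(3/2)x^2 + (21/2)x - 18
  (-10)·L_1(x) = 10x^2 - 60x + 80
  (-21)·L_2(x) = -(21/2)x^2 + (105/2)x - 63
Adding term by term: -2x^2 + 3x - 1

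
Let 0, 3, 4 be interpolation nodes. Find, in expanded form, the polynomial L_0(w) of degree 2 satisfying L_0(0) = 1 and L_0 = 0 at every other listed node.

L_0(w) = (w - 3)(w - 4) / [(-3)·(-4)]
       = (w^2 - 7w + 12) / (12)

L_0(w) = (1/12)w^2 - (7/12)w + 1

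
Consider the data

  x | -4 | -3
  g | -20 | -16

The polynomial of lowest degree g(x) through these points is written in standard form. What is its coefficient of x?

L_0(x) = (x + 3) / [-1] = -x - 3
L_1(x) = (x + 4) / [1] = x + 4
g(x) = (-20)·L_0 + (-16)·L_1
Only the coefficient of x is needed; take it from each L_i and combine:
(-20)·(-1) + (-16)·(1) = 4

4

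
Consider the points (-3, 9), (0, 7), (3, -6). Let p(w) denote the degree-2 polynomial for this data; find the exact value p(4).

Evaluate each Lagrange basis at w = 4:
L_0(4) = (4)·(1)/[(-3)·(-6)] = 2/9
L_1(4) = (7)·(1)/[(3)·(-3)] = -7/9
L_2(4) = (7)·(4)/[(6)·(3)] = 14/9
Sum: 9·(2/9) + 7·(-7/9) + (-6)·(14/9) = -115/9

-115/9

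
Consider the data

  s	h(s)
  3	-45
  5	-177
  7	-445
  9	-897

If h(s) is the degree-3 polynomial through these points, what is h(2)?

Evaluate each Lagrange basis at s = 2:
L_0(2) = (-3)·(-5)·(-7)/[(-2)·(-4)·(-6)] = 35/16
L_1(2) = (-1)·(-5)·(-7)/[(2)·(-2)·(-4)] = -35/16
L_2(2) = (-1)·(-3)·(-7)/[(4)·(2)·(-2)] = 21/16
L_3(2) = (-1)·(-3)·(-5)/[(6)·(4)·(2)] = -5/16
Sum: (-45)·(35/16) + (-177)·(-35/16) + (-445)·(21/16) + (-897)·(-5/16) = -15

-15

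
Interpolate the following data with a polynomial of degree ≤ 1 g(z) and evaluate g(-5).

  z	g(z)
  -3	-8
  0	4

-16

L_0(-5) = (-5)/[(-3)] = 5/3
L_1(-5) = (-2)/[(3)] = -2/3
Sum: (-8)·(5/3) + 4·(-2/3) = -16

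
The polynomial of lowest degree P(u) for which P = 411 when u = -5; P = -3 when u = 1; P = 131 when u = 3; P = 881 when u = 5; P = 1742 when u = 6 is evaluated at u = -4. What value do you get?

152

Using Newton's divided-difference form:
P[-5,1] = (-3 - 411) / (1 - (-5)) = -69
P[1,3] = (131 - (-3)) / (3 - 1) = 67
P[3,5] = (881 - 131) / (5 - 3) = 375
P[5,6] = (1742 - 881) / (6 - 5) = 861
P[-5,1,3] = (67 - (-69)) / (3 - (-5)) = 17
P[1,3,5] = (375 - 67) / (5 - 1) = 77
P[3,5,6] = (861 - 375) / (6 - 3) = 162
P[-5,1,3,5] = (77 - 17) / (5 - (-5)) = 6
P[1,3,5,6] = (162 - 77) / (6 - 1) = 17
P[-5,1,3,5,6] = (17 - 6) / (6 - (-5)) = 1
P(-4) = 411 + (-69)·(1) + 17·(1)·(-5) + 6·(1)·(-5)·(-7) + 1·(1)·(-5)·(-7)·(-9) = 152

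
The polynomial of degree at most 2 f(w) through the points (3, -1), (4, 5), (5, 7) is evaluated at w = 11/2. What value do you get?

L_0(11/2) = (3/2)·(1/2)/[(-1)·(-2)] = 3/8
L_1(11/2) = (5/2)·(1/2)/[(1)·(-1)] = -5/4
L_2(11/2) = (5/2)·(3/2)/[(2)·(1)] = 15/8
Sum: (-1)·(3/8) + 5·(-5/4) + 7·(15/8) = 13/2

13/2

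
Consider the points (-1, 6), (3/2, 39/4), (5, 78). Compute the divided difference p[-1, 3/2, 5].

3

p[-1,3/2] = (39/4 - 6) / (3/2 - (-1)) = 3/2
p[3/2,5] = (78 - 39/4) / (5 - 3/2) = 39/2
p[-1,3/2,5] = (39/2 - 3/2) / (5 - (-1)) = 3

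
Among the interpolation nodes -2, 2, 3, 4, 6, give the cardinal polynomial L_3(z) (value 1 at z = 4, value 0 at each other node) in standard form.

L_3(z) = -(1/24)z^4 + (3/8)z^3 - (7/12)z^2 - (3/2)z + 3

L_3(z) = (z + 2)(z - 2)(z - 3)(z - 6) / [(6)·(2)·(1)·(-2)]
       = (z^4 - 9z^3 + 14z^2 + 36z - 72) / (-24)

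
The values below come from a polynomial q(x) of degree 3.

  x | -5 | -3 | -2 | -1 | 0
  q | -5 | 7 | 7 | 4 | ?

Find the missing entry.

-5/4

The 4 known values determine q uniquely (degree ≤ 3).
L_0(0) = (3)·(2)·(1)/[(-2)·(-3)·(-4)] = -1/4
L_1(0) = (5)·(2)·(1)/[(2)·(-1)·(-2)] = 5/2
L_2(0) = (5)·(3)·(1)/[(3)·(1)·(-1)] = -5
L_3(0) = (5)·(3)·(2)/[(4)·(2)·(1)] = 15/4
Sum: (-5)·(-1/4) + 7·(5/2) + 7·(-5) + 4·(15/4) = -5/4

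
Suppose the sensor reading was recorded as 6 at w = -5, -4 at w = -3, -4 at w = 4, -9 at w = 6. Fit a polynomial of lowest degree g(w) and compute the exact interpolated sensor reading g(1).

Using Newton's divided-difference form:
g[-5,-3] = (-4 - 6) / (-3 - (-5)) = -5
g[-3,4] = (-4 - (-4)) / (4 - (-3)) = 0
g[4,6] = (-9 - (-4)) / (6 - 4) = -5/2
g[-5,-3,4] = (0 - (-5)) / (4 - (-5)) = 5/9
g[-3,4,6] = (-5/2 - 0) / (6 - (-3)) = -5/18
g[-5,-3,4,6] = (-5/18 - 5/9) / (6 - (-5)) = -5/66
g(1) = 6 + (-5)·(6) + (5/9)·(6)·(4) + (-5/66)·(6)·(4)·(-3) = -172/33

-172/33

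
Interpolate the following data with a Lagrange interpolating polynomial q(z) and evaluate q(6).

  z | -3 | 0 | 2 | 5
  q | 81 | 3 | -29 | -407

L_0(6) = (6)·(4)·(1)/[(-3)·(-5)·(-8)] = -1/5
L_1(6) = (9)·(4)·(1)/[(3)·(-2)·(-5)] = 6/5
L_2(6) = (9)·(6)·(1)/[(5)·(2)·(-3)] = -9/5
L_3(6) = (9)·(6)·(4)/[(8)·(5)·(3)] = 9/5
Sum: 81·(-1/5) + 3·(6/5) + (-29)·(-9/5) + (-407)·(9/5) = -693

-693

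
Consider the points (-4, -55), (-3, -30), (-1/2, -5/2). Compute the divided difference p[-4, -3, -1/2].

-4

p[-4,-3] = (-30 - (-55)) / (-3 - (-4)) = 25
p[-3,-1/2] = (-5/2 - (-30)) / (-1/2 - (-3)) = 11
p[-4,-3,-1/2] = (11 - 25) / (-1/2 - (-4)) = -4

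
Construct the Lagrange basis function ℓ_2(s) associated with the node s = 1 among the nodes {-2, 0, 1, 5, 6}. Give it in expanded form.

ℓ_2(s) = (1/60)s^4 - (3/20)s^3 + (2/15)s^2 + s

ℓ_2(s) = (s + 2)s(s - 5)(s - 6) / [(3)·(1)·(-4)·(-5)]
       = (s^4 - 9s^3 + 8s^2 + 60s) / (60)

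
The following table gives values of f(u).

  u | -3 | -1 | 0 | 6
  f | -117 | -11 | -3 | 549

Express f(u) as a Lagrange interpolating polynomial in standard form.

Build the Lagrange basis polynomials:
L_0(u) = (u + 1)u(u - 6) / [-54] = -(1/54)u^3 + (5/54)u^2 + (1/9)u
L_1(u) = (u + 3)u(u - 6) / [14] = (1/14)u^3 - (3/14)u^2 - (9/7)u
L_2(u) = (u + 3)(u + 1)(u - 6) / [-18] = -(1/18)u^3 + (1/9)u^2 + (7/6)u + 1
L_3(u) = (u + 3)(u + 1)u / [378] = (1/378)u^3 + (2/189)u^2 + (1/126)u
f(u) = (-117)·L_0 + (-11)·L_1 + (-3)·L_2 + 549·L_3
  (-117)·L_0(u) = (13/6)u^3 - (65/6)u^2 - 13u
  (-11)·L_1(u) = -(11/14)u^3 + (33/14)u^2 + (99/7)u
  (-3)·L_2(u) = (1/6)u^3 - (1/3)u^2 - (7/2)u - 3
  549·L_3(u) = (61/42)u^3 + (122/21)u^2 + (61/14)u
Adding term by term: 3u^3 - 3u^2 + 2u - 3

f(u) = 3u^3 - 3u^2 + 2u - 3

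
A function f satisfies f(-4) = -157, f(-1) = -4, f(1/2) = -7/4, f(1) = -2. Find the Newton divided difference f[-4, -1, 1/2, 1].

2

f[-4,-1] = (-4 - (-157)) / (-1 - (-4)) = 51
f[-1,1/2] = (-7/4 - (-4)) / (1/2 - (-1)) = 3/2
f[1/2,1] = (-2 - (-7/4)) / (1 - 1/2) = -1/2
f[-4,-1,1/2] = (3/2 - 51) / (1/2 - (-4)) = -11
f[-1,1/2,1] = (-1/2 - 3/2) / (1 - (-1)) = -1
f[-4,-1,1/2,1] = (-1 - (-11)) / (1 - (-4)) = 2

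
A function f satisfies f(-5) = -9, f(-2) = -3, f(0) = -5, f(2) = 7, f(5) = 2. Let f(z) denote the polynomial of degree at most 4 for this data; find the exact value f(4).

Using Newton's divided-difference form:
f[-5,-2] = (-3 - (-9)) / (-2 - (-5)) = 2
f[-2,0] = (-5 - (-3)) / (0 - (-2)) = -1
f[0,2] = (7 - (-5)) / (2 - 0) = 6
f[2,5] = (2 - 7) / (5 - 2) = -5/3
f[-5,-2,0] = (-1 - 2) / (0 - (-5)) = -3/5
f[-2,0,2] = (6 - (-1)) / (2 - (-2)) = 7/4
f[0,2,5] = (-5/3 - 6) / (5 - 0) = -23/15
f[-5,-2,0,2] = (7/4 - (-3/5)) / (2 - (-5)) = 47/140
f[-2,0,2,5] = (-23/15 - 7/4) / (5 - (-2)) = -197/420
f[-5,-2,0,2,5] = (-197/420 - 47/140) / (5 - (-5)) = -169/2100
f(4) = -9 + 2·(9) + (-3/5)·(9)·(6) + (47/140)·(9)·(6)·(4) + (-169/2100)·(9)·(6)·(4)·(2) = 2511/175

2511/175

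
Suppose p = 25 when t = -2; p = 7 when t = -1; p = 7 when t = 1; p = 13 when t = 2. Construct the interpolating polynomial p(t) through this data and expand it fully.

p(t) = -t^3 + 4t^2 + t + 3

L_0(t) = (t + 1)(t - 1)(t - 2) / [-12] = -(1/12)t^3 + (1/6)t^2 + (1/12)t - 1/6
L_1(t) = (t + 2)(t - 1)(t - 2) / [6] = (1/6)t^3 - (1/6)t^2 - (2/3)t + 2/3
L_2(t) = (t + 2)(t + 1)(t - 2) / [-6] = -(1/6)t^3 - (1/6)t^2 + (2/3)t + 2/3
L_3(t) = (t + 2)(t + 1)(t - 1) / [12] = (1/12)t^3 + (1/6)t^2 - (1/12)t - 1/6
p(t) = 25·L_0 + 7·L_1 + 7·L_2 + 13·L_3
  25·L_0(t) = -(25/12)t^3 + (25/6)t^2 + (25/12)t - 25/6
  7·L_1(t) = (7/6)t^3 - (7/6)t^2 - (14/3)t + 14/3
  7·L_2(t) = -(7/6)t^3 - (7/6)t^2 + (14/3)t + 14/3
  13·L_3(t) = (13/12)t^3 + (13/6)t^2 - (13/12)t - 13/6
Adding term by term: -t^3 + 4t^2 + t + 3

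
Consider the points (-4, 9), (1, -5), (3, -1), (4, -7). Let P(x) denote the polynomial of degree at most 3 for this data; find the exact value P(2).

-41/35

Evaluate each Lagrange basis at x = 2:
L_0(2) = (1)·(-1)·(-2)/[(-5)·(-7)·(-8)] = -1/140
L_1(2) = (6)·(-1)·(-2)/[(5)·(-2)·(-3)] = 2/5
L_2(2) = (6)·(1)·(-2)/[(7)·(2)·(-1)] = 6/7
L_3(2) = (6)·(1)·(-1)/[(8)·(3)·(1)] = -1/4
Sum: 9·(-1/140) + (-5)·(2/5) + (-1)·(6/7) + (-7)·(-1/4) = -41/35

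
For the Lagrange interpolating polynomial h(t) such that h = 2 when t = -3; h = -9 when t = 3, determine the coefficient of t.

The leading coefficient equals the top divided difference h[-3,3].
h[-3,3] = (-9 - 2) / (3 - (-3)) = -11/6

-11/6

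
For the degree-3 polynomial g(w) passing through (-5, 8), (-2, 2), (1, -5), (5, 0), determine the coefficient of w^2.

Build the Lagrange basis polynomials:
L_0(w) = (w + 2)(w - 1)(w - 5) / [-180] = -(1/180)w^3 + (1/45)w^2 + (7/180)w - 1/18
L_1(w) = (w + 5)(w - 1)(w - 5) / [63] = (1/63)w^3 - (1/63)w^2 - (25/63)w + 25/63
L_2(w) = (w + 5)(w + 2)(w - 5) / [-72] = -(1/72)w^3 - (1/36)w^2 + (25/72)w + 25/36
L_3(w) = (w + 5)(w + 2)(w - 1) / [280] = (1/280)w^3 + (3/140)w^2 + (3/280)w - 1/28
g(w) = 8·L_0 + 2·L_1 + (-5)·L_2 + 0·L_3
Only the coefficient of w^2 is needed; take it from each L_i and combine:
8·(1/45) + 2·(-1/63) + (-5)·(-1/36) + 0·(3/140) = 359/1260

359/1260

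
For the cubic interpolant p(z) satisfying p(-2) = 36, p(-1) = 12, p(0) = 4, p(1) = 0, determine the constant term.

L_0(z) = (z + 1)z(z - 1) / [-6] = -(1/6)z^3 + (1/6)z
L_1(z) = (z + 2)z(z - 1) / [2] = (1/2)z^3 + (1/2)z^2 - z
L_2(z) = (z + 2)(z + 1)(z - 1) / [-2] = -(1/2)z^3 - z^2 + (1/2)z + 1
L_3(z) = (z + 2)(z + 1)z / [6] = (1/6)z^3 + (1/2)z^2 + (1/3)z
p(z) = 36·L_0 + 12·L_1 + 4·L_2 + 0·L_3
Only the constant term is needed; take it from each L_i and combine:
36·(0) + 12·(0) + 4·(1) + 0·(0) = 4

4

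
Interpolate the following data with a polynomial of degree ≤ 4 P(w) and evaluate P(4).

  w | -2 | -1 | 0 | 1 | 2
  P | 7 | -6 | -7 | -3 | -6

-106

Evaluate each Lagrange basis at w = 4:
L_0(4) = (5)·(4)·(3)·(2)/[(-1)·(-2)·(-3)·(-4)] = 5
L_1(4) = (6)·(4)·(3)·(2)/[(1)·(-1)·(-2)·(-3)] = -24
L_2(4) = (6)·(5)·(3)·(2)/[(2)·(1)·(-1)·(-2)] = 45
L_3(4) = (6)·(5)·(4)·(2)/[(3)·(2)·(1)·(-1)] = -40
L_4(4) = (6)·(5)·(4)·(3)/[(4)·(3)·(2)·(1)] = 15
Sum: 7·(5) + (-6)·(-24) + (-7)·(45) + (-3)·(-40) + (-6)·(15) = -106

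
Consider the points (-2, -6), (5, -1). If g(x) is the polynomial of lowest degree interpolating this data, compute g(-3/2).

Evaluate each Lagrange basis at x = -3/2:
L_0(-3/2) = (-13/2)/[(-7)] = 13/14
L_1(-3/2) = (1/2)/[(7)] = 1/14
Sum: (-6)·(13/14) + (-1)·(1/14) = -79/14

-79/14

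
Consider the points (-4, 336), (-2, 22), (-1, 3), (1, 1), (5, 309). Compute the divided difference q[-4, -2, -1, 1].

q[-4,-2] = (22 - 336) / (-2 - (-4)) = -157
q[-2,-1] = (3 - 22) / (-1 - (-2)) = -19
q[-1,1] = (1 - 3) / (1 - (-1)) = -1
q[-4,-2,-1] = (-19 - (-157)) / (-1 - (-4)) = 46
q[-2,-1,1] = (-1 - (-19)) / (1 - (-2)) = 6
q[-4,-2,-1,1] = (6 - 46) / (1 - (-4)) = -8

-8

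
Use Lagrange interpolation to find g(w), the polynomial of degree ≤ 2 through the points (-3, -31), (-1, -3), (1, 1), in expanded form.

Build the Lagrange basis polynomials:
L_0(w) = (w + 1)(w - 1) / [8] = (1/8)w^2 - 1/8
L_1(w) = (w + 3)(w - 1) / [-4] = -(1/4)w^2 - (1/2)w + 3/4
L_2(w) = (w + 3)(w + 1) / [8] = (1/8)w^2 + (1/2)w + 3/8
g(w) = (-31)·L_0 + (-3)·L_1 + 1·L_2
  (-31)·L_0(w) = -(31/8)w^2 + 31/8
  (-3)·L_1(w) = (3/4)w^2 + (3/2)w - 9/4
  1·L_2(w) = (1/8)w^2 + (1/2)w + 3/8
Adding term by term: -3w^2 + 2w + 2

g(w) = -3w^2 + 2w + 2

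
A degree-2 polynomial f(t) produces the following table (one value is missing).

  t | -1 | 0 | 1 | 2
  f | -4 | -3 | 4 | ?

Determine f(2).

The 3 known values determine f uniquely (degree ≤ 2).
Evaluate each Lagrange basis at t = 2:
L_0(2) = (2)·(1)/[(-1)·(-2)] = 1
L_1(2) = (3)·(1)/[(1)·(-1)] = -3
L_2(2) = (3)·(2)/[(2)·(1)] = 3
Sum: (-4)·(1) + (-3)·(-3) + 4·(3) = 17

17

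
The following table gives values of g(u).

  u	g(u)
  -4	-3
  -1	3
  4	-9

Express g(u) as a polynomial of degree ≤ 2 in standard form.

Newton's divided differences:
g[-4,-1] = (3 - (-3)) / (-1 - (-4)) = 2
g[-1,4] = (-9 - 3) / (4 - (-1)) = -12/5
g[-4,-1,4] = (-12/5 - 2) / (4 - (-4)) = -11/20
g(u) = -3 + 2·(u + 4) + (-11/20)·(u + 4)(u + 1)
Expanding: g(u) = -(11/20)u^2 - (3/4)u + 14/5

g(u) = -(11/20)u^2 - (3/4)u + 14/5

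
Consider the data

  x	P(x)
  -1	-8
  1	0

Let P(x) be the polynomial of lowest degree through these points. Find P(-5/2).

-14

L_0(-5/2) = (-7/2)/[(-2)] = 7/4
L_1(-5/2) = (-3/2)/[(2)] = -3/4
Sum: (-8)·(7/4) + 0 = -14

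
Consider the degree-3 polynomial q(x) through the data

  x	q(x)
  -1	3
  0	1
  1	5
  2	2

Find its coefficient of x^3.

The leading coefficient equals the top divided difference q[-1,0,1,2].
q[-1,0] = (1 - 3) / (0 - (-1)) = -2
q[0,1] = (5 - 1) / (1 - 0) = 4
q[1,2] = (2 - 5) / (2 - 1) = -3
q[-1,0,1] = (4 - (-2)) / (1 - (-1)) = 3
q[0,1,2] = (-3 - 4) / (2 - 0) = -7/2
q[-1,0,1,2] = (-7/2 - 3) / (2 - (-1)) = -13/6

-13/6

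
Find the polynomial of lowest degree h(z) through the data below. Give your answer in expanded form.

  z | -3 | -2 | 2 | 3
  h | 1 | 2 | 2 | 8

h(z) = (7/30)z^3 + (1/2)z^2 - (14/15)z

L_0(z) = (z + 2)(z - 2)(z - 3) / [-30] = -(1/30)z^3 + (1/10)z^2 + (2/15)z - 2/5
L_1(z) = (z + 3)(z - 2)(z - 3) / [20] = (1/20)z^3 - (1/10)z^2 - (9/20)z + 9/10
L_2(z) = (z + 3)(z + 2)(z - 3) / [-20] = -(1/20)z^3 - (1/10)z^2 + (9/20)z + 9/10
L_3(z) = (z + 3)(z + 2)(z - 2) / [30] = (1/30)z^3 + (1/10)z^2 - (2/15)z - 2/5
h(z) = 1·L_0 + 2·L_1 + 2·L_2 + 8·L_3
  1·L_0(z) = -(1/30)z^3 + (1/10)z^2 + (2/15)z - 2/5
  2·L_1(z) = (1/10)z^3 - (1/5)z^2 - (9/10)z + 9/5
  2·L_2(z) = -(1/10)z^3 - (1/5)z^2 + (9/10)z + 9/5
  8·L_3(z) = (4/15)z^3 + (4/5)z^2 - (16/15)z - 16/5
Adding term by term: (7/30)z^3 + (1/2)z^2 - (14/15)z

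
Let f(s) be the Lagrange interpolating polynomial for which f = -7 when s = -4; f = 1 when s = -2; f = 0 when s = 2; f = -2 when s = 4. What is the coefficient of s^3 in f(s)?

7/96

The leading coefficient equals the top divided difference f[-4,-2,2,4].
f[-4,-2] = (1 - (-7)) / (-2 - (-4)) = 4
f[-2,2] = (0 - 1) / (2 - (-2)) = -1/4
f[2,4] = (-2 - 0) / (4 - 2) = -1
f[-4,-2,2] = (-1/4 - 4) / (2 - (-4)) = -17/24
f[-2,2,4] = (-1 - (-1/4)) / (4 - (-2)) = -1/8
f[-4,-2,2,4] = (-1/8 - (-17/24)) / (4 - (-4)) = 7/96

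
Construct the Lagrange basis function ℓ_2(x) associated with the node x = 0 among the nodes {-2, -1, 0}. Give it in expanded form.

ℓ_2(x) = (x + 2)(x + 1) / [(2)·(1)]
       = (x^2 + 3x + 2) / (2)

ℓ_2(x) = (1/2)x^2 + (3/2)x + 1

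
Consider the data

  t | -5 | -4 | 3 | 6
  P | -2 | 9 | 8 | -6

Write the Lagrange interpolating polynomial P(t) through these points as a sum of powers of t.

P(t) = (79/924)t^3 - (271/308)t^2 - (493/231)t + 1541/77

Build the Lagrange basis polynomials:
L_0(t) = (t + 4)(t - 3)(t - 6) / [-88] = -(1/88)t^3 + (5/88)t^2 + (9/44)t - 9/11
L_1(t) = (t + 5)(t - 3)(t - 6) / [70] = (1/70)t^3 - (2/35)t^2 - (27/70)t + 9/7
L_2(t) = (t + 5)(t + 4)(t - 6) / [-168] = -(1/168)t^3 - (1/56)t^2 + (17/84)t + 5/7
L_3(t) = (t + 5)(t + 4)(t - 3) / [330] = (1/330)t^3 + (1/55)t^2 - (7/330)t - 2/11
P(t) = (-2)·L_0 + 9·L_1 + 8·L_2 + (-6)·L_3
  (-2)·L_0(t) = (1/44)t^3 - (5/44)t^2 - (9/22)t + 18/11
  9·L_1(t) = (9/70)t^3 - (18/35)t^2 - (243/70)t + 81/7
  8·L_2(t) = -(1/21)t^3 - (1/7)t^2 + (34/21)t + 40/7
  (-6)·L_3(t) = -(1/55)t^3 - (6/55)t^2 + (7/55)t + 12/11
Adding term by term: (79/924)t^3 - (271/308)t^2 - (493/231)t + 1541/77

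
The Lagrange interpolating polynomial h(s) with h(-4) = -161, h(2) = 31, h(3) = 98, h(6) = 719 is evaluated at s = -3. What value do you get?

Evaluate each Lagrange basis at s = -3:
L_0(-3) = (-5)·(-6)·(-9)/[(-6)·(-7)·(-10)] = 9/14
L_1(-3) = (1)·(-6)·(-9)/[(6)·(-1)·(-4)] = 9/4
L_2(-3) = (1)·(-5)·(-9)/[(7)·(1)·(-3)] = -15/7
L_3(-3) = (1)·(-5)·(-6)/[(10)·(4)·(3)] = 1/4
Sum: (-161)·(9/14) + 31·(9/4) + 98·(-15/7) + 719·(1/4) = -64

-64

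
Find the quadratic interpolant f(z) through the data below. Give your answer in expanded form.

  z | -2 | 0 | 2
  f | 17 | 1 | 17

Newton's divided differences:
f[-2,0] = (1 - 17) / (0 - (-2)) = -8
f[0,2] = (17 - 1) / (2 - 0) = 8
f[-2,0,2] = (8 - (-8)) / (2 - (-2)) = 4
f(z) = 17 + (-8)·(z + 2) + 4·(z + 2)z
Expanding: f(z) = 4z^2 + 1

f(z) = 4z^2 + 1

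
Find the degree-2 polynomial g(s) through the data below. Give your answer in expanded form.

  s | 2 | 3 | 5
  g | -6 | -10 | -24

Build the Lagrange basis polynomials:
L_0(s) = (s - 3)(s - 5) / [3] = (1/3)s^2 - (8/3)s + 5
L_1(s) = (s - 2)(s - 5) / [-2] = -(1/2)s^2 + (7/2)s - 5
L_2(s) = (s - 2)(s - 3) / [6] = (1/6)s^2 - (5/6)s + 1
g(s) = (-6)·L_0 + (-10)·L_1 + (-24)·L_2
  (-6)·L_0(s) = -2s^2 + 16s - 30
  (-10)·L_1(s) = 5s^2 - 35s + 50
  (-24)·L_2(s) = -4s^2 + 20s - 24
Adding term by term: -s^2 + s - 4

g(s) = -s^2 + s - 4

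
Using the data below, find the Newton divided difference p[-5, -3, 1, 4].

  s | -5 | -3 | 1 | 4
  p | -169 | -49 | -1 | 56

p[-5,-3] = (-49 - (-169)) / (-3 - (-5)) = 60
p[-3,1] = (-1 - (-49)) / (1 - (-3)) = 12
p[1,4] = (56 - (-1)) / (4 - 1) = 19
p[-5,-3,1] = (12 - 60) / (1 - (-5)) = -8
p[-3,1,4] = (19 - 12) / (4 - (-3)) = 1
p[-5,-3,1,4] = (1 - (-8)) / (4 - (-5)) = 1

1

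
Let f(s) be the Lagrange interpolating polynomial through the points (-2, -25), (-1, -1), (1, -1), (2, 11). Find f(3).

55

Evaluate each Lagrange basis at s = 3:
L_0(3) = (4)·(2)·(1)/[(-1)·(-3)·(-4)] = -2/3
L_1(3) = (5)·(2)·(1)/[(1)·(-2)·(-3)] = 5/3
L_2(3) = (5)·(4)·(1)/[(3)·(2)·(-1)] = -10/3
L_3(3) = (5)·(4)·(2)/[(4)·(3)·(1)] = 10/3
Sum: (-25)·(-2/3) + (-1)·(5/3) + (-1)·(-10/3) + 11·(10/3) = 55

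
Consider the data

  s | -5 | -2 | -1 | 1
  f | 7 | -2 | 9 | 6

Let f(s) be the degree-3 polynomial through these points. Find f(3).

Evaluate each Lagrange basis at s = 3:
L_0(3) = (5)·(4)·(2)/[(-3)·(-4)·(-6)] = -5/9
L_1(3) = (8)·(4)·(2)/[(3)·(-1)·(-3)] = 64/9
L_2(3) = (8)·(5)·(2)/[(4)·(1)·(-2)] = -10
L_3(3) = (8)·(5)·(4)/[(6)·(3)·(2)] = 40/9
Sum: 7·(-5/9) + (-2)·(64/9) + 9·(-10) + 6·(40/9) = -733/9

-733/9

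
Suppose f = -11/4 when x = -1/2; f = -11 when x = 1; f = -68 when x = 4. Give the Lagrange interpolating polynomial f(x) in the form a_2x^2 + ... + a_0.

Build the Lagrange basis polynomials:
L_0(x) = (x - 1)(x - 4) / [27/4] = (4/27)x^2 - (20/27)x + 16/27
L_1(x) = (x + 1/2)(x - 4) / [-9/2] = -(2/9)x^2 + (7/9)x + 4/9
L_2(x) = (x + 1/2)(x - 1) / [27/2] = (2/27)x^2 - (1/27)x - 1/27
f(x) = (-11/4)·L_0 + (-11)·L_1 + (-68)·L_2
  (-11/4)·L_0(x) = -(11/27)x^2 + (55/27)x - 44/27
  (-11)·L_1(x) = (22/9)x^2 - (77/9)x - 44/9
  (-68)·L_2(x) = -(136/27)x^2 + (68/27)x + 68/27
Adding term by term: -3x^2 - 4x - 4

f(x) = -3x^2 - 4x - 4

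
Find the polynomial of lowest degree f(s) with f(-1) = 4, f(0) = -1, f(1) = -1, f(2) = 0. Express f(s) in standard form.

f(s) = -(2/3)s^3 + (5/2)s^2 - (11/6)s - 1

Build the Lagrange basis polynomials:
L_0(s) = s(s - 1)(s - 2) / [-6] = -(1/6)s^3 + (1/2)s^2 - (1/3)s
L_1(s) = (s + 1)(s - 1)(s - 2) / [2] = (1/2)s^3 - s^2 - (1/2)s + 1
L_2(s) = (s + 1)s(s - 2) / [-2] = -(1/2)s^3 + (1/2)s^2 + s
L_3(s) = (s + 1)s(s - 1) / [6] = (1/6)s^3 - (1/6)s
f(s) = 4·L_0 + (-1)·L_1 + (-1)·L_2 + 0·L_3
  4·L_0(s) = -(2/3)s^3 + 2s^2 - (4/3)s
  (-1)·L_1(s) = -(1/2)s^3 + s^2 + (1/2)s - 1
  (-1)·L_2(s) = (1/2)s^3 - (1/2)s^2 - s
  0·L_3(s) = 0
Adding term by term: -(2/3)s^3 + (5/2)s^2 - (11/6)s - 1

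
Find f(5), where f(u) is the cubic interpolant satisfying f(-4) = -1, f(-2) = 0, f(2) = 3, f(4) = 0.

-119/32

L_0(5) = (7)·(3)·(1)/[(-2)·(-6)·(-8)] = -7/32
L_1(5) = (9)·(3)·(1)/[(2)·(-4)·(-6)] = 9/16
L_2(5) = (9)·(7)·(1)/[(6)·(4)·(-2)] = -21/16
L_3(5) = (9)·(7)·(3)/[(8)·(6)·(2)] = 63/32
Sum: (-1)·(-7/32) + 0 + 3·(-21/16) + 0 = -119/32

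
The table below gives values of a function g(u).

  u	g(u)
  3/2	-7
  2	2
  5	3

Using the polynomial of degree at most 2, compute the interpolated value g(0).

L_0(0) = (-2)·(-5)/[(-1/2)·(-7/2)] = 40/7
L_1(0) = (-3/2)·(-5)/[(1/2)·(-3)] = -5
L_2(0) = (-3/2)·(-2)/[(7/2)·(3)] = 2/7
Sum: (-7)·(40/7) + 2·(-5) + 3·(2/7) = -344/7

-344/7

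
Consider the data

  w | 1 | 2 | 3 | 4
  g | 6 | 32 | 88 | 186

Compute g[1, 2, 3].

15

g[1,2] = (32 - 6) / (2 - 1) = 26
g[2,3] = (88 - 32) / (3 - 2) = 56
g[1,2,3] = (56 - 26) / (3 - 1) = 15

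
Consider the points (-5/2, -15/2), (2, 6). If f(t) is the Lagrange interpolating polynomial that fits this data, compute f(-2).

L_0(-2) = (-4)/[(-9/2)] = 8/9
L_1(-2) = (1/2)/[(9/2)] = 1/9
Sum: (-15/2)·(8/9) + 6·(1/9) = -6

-6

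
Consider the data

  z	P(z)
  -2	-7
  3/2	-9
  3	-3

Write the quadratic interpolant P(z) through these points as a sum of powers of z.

L_0(z) = (z - 3/2)(z - 3) / [35/2] = (2/35)z^2 - (9/35)z + 9/35
L_1(z) = (z + 2)(z - 3) / [-21/4] = -(4/21)z^2 + (4/21)z + 8/7
L_2(z) = (z + 2)(z - 3/2) / [15/2] = (2/15)z^2 + (1/15)z - 2/5
P(z) = (-7)·L_0 + (-9)·L_1 + (-3)·L_2
  (-7)·L_0(z) = -(2/5)z^2 + (9/5)z - 9/5
  (-9)·L_1(z) = (12/7)z^2 - (12/7)z - 72/7
  (-3)·L_2(z) = -(2/5)z^2 - (1/5)z + 6/5
Adding term by term: (32/35)z^2 - (4/35)z - 381/35

P(z) = (32/35)z^2 - (4/35)z - 381/35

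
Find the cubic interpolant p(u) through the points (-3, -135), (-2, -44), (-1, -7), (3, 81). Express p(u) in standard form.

Newton's divided differences:
p[-3,-2] = (-44 - (-135)) / (-2 - (-3)) = 91
p[-2,-1] = (-7 - (-44)) / (-1 - (-2)) = 37
p[-1,3] = (81 - (-7)) / (3 - (-1)) = 22
p[-3,-2,-1] = (37 - 91) / (-1 - (-3)) = -27
p[-2,-1,3] = (22 - 37) / (3 - (-2)) = -3
p[-3,-2,-1,3] = (-3 - (-27)) / (3 - (-3)) = 4
p(u) = -135 + 91·(u + 3) + (-27)·(u + 3)(u + 2) + 4·(u + 3)(u + 2)(u + 1)
Expanding: p(u) = 4u^3 - 3u^2

p(u) = 4u^3 - 3u^2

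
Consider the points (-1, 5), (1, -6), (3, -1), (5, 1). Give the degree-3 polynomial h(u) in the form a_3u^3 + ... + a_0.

h(u) = -(19/48)u^3 + (51/16)u^2 - (245/48)u - 59/16

Newton's divided differences:
h[-1,1] = (-6 - 5) / (1 - (-1)) = -11/2
h[1,3] = (-1 - (-6)) / (3 - 1) = 5/2
h[3,5] = (1 - (-1)) / (5 - 3) = 1
h[-1,1,3] = (5/2 - (-11/2)) / (3 - (-1)) = 2
h[1,3,5] = (1 - 5/2) / (5 - 1) = -3/8
h[-1,1,3,5] = (-3/8 - 2) / (5 - (-1)) = -19/48
h(u) = 5 + (-11/2)·(u + 1) + 2·(u + 1)(u - 1) + (-19/48)·(u + 1)(u - 1)(u - 3)
Expanding: h(u) = -(19/48)u^3 + (51/16)u^2 - (245/48)u - 59/16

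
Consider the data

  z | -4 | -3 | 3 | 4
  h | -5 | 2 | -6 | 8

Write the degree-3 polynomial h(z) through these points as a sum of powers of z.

h(z) = (71/168)z^3 + (1/2)z^2 - (863/168)z - 13/2

L_0(z) = (z + 3)(z - 3)(z - 4) / [-56] = -(1/56)z^3 + (1/14)z^2 + (9/56)z - 9/14
L_1(z) = (z + 4)(z - 3)(z - 4) / [42] = (1/42)z^3 - (1/14)z^2 - (8/21)z + 8/7
L_2(z) = (z + 4)(z + 3)(z - 4) / [-42] = -(1/42)z^3 - (1/14)z^2 + (8/21)z + 8/7
L_3(z) = (z + 4)(z + 3)(z - 3) / [56] = (1/56)z^3 + (1/14)z^2 - (9/56)z - 9/14
h(z) = (-5)·L_0 + 2·L_1 + (-6)·L_2 + 8·L_3
  (-5)·L_0(z) = (5/56)z^3 - (5/14)z^2 - (45/56)z + 45/14
  2·L_1(z) = (1/21)z^3 - (1/7)z^2 - (16/21)z + 16/7
  (-6)·L_2(z) = (1/7)z^3 + (3/7)z^2 - (16/7)z - 48/7
  8·L_3(z) = (1/7)z^3 + (4/7)z^2 - (9/7)z - 36/7
Adding term by term: (71/168)z^3 + (1/2)z^2 - (863/168)z - 13/2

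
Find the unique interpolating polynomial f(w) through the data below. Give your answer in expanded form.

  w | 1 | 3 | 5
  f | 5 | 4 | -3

L_0(w) = (w - 3)(w - 5) / [8] = (1/8)w^2 - w + 15/8
L_1(w) = (w - 1)(w - 5) / [-4] = -(1/4)w^2 + (3/2)w - 5/4
L_2(w) = (w - 1)(w - 3) / [8] = (1/8)w^2 - (1/2)w + 3/8
f(w) = 5·L_0 + 4·L_1 + (-3)·L_2
  5·L_0(w) = (5/8)w^2 - 5w + 75/8
  4·L_1(w) = -w^2 + 6w - 5
  (-3)·L_2(w) = -(3/8)w^2 + (3/2)w - 9/8
Adding term by term: -(3/4)w^2 + (5/2)w + 13/4

f(w) = -(3/4)w^2 + (5/2)w + 13/4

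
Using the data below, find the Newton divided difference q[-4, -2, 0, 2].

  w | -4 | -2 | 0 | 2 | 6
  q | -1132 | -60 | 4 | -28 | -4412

q[-4,-2] = (-60 - (-1132)) / (-2 - (-4)) = 536
q[-2,0] = (4 - (-60)) / (0 - (-2)) = 32
q[0,2] = (-28 - 4) / (2 - 0) = -16
q[-4,-2,0] = (32 - 536) / (0 - (-4)) = -126
q[-2,0,2] = (-16 - 32) / (2 - (-2)) = -12
q[-4,-2,0,2] = (-12 - (-126)) / (2 - (-4)) = 19

19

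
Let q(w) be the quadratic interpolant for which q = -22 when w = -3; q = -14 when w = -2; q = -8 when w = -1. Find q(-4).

-32

Using Newton's divided-difference form:
q[-3,-2] = (-14 - (-22)) / (-2 - (-3)) = 8
q[-2,-1] = (-8 - (-14)) / (-1 - (-2)) = 6
q[-3,-2,-1] = (6 - 8) / (-1 - (-3)) = -1
q(-4) = -22 + 8·(-1) + (-1)·(-1)·(-2) = -32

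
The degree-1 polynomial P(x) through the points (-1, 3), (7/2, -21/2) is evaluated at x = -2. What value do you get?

6

L_0(-2) = (-11/2)/[(-9/2)] = 11/9
L_1(-2) = (-1)/[(9/2)] = -2/9
Sum: 3·(11/9) + (-21/2)·(-2/9) = 6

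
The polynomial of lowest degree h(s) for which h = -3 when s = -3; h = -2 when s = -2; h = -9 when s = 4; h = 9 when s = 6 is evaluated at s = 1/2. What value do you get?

L_0(1/2) = (5/2)·(-7/2)·(-11/2)/[(-1)·(-7)·(-9)] = -55/72
L_1(1/2) = (7/2)·(-7/2)·(-11/2)/[(1)·(-6)·(-8)] = 539/384
L_2(1/2) = (7/2)·(5/2)·(-11/2)/[(7)·(6)·(-2)] = 55/96
L_3(1/2) = (7/2)·(5/2)·(-7/2)/[(9)·(8)·(2)] = -245/1152
Sum: (-3)·(-55/72) + (-2)·(539/384) + (-9)·(55/96) + 9·(-245/1152) = -971/128

-971/128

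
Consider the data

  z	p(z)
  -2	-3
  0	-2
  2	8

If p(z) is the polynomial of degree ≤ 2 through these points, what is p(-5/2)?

-59/32

Evaluate each Lagrange basis at z = -5/2:
L_0(-5/2) = (-5/2)·(-9/2)/[(-2)·(-4)] = 45/32
L_1(-5/2) = (-1/2)·(-9/2)/[(2)·(-2)] = -9/16
L_2(-5/2) = (-1/2)·(-5/2)/[(4)·(2)] = 5/32
Sum: (-3)·(45/32) + (-2)·(-9/16) + 8·(5/32) = -59/32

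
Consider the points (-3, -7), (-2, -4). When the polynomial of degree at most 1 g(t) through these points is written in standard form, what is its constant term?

L_0(t) = (t + 2) / [-1] = -t - 2
L_1(t) = (t + 3) / [1] = t + 3
g(t) = (-7)·L_0 + (-4)·L_1
Only the constant term is needed; take it from each L_i and combine:
(-7)·(-2) + (-4)·(3) = 2

2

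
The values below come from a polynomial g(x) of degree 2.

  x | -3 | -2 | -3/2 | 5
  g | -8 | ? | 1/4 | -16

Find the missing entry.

-2

The 3 known values determine g uniquely (degree ≤ 2).
L_0(-2) = (-1/2)·(-7)/[(-3/2)·(-8)] = 7/24
L_1(-2) = (1)·(-7)/[(3/2)·(-13/2)] = 28/39
L_2(-2) = (1)·(-1/2)/[(8)·(13/2)] = -1/104
Sum: (-8)·(7/24) + 1/4·(28/39) + (-16)·(-1/104) = -2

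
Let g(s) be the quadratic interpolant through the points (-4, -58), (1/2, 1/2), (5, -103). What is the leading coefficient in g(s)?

The leading coefficient equals the top divided difference g[-4,1/2,5].
g[-4,1/2] = (1/2 - (-58)) / (1/2 - (-4)) = 13
g[1/2,5] = (-103 - 1/2) / (5 - 1/2) = -23
g[-4,1/2,5] = (-23 - 13) / (5 - (-4)) = -4

-4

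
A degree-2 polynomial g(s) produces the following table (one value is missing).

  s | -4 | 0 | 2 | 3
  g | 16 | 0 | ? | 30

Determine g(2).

The 3 known values determine g uniquely (degree ≤ 2).
L_0(2) = (2)·(-1)/[(-4)·(-7)] = -1/14
L_1(2) = (6)·(-1)/[(4)·(-3)] = 1/2
L_2(2) = (6)·(2)/[(7)·(3)] = 4/7
Sum: 16·(-1/14) + 0 + 30·(4/7) = 16

16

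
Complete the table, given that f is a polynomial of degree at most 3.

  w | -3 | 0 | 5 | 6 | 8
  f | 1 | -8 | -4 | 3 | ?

1178/45

The 4 known values determine f uniquely (degree ≤ 3).
L_0(8) = (8)·(3)·(2)/[(-3)·(-8)·(-9)] = -2/9
L_1(8) = (11)·(3)·(2)/[(3)·(-5)·(-6)] = 11/15
L_2(8) = (11)·(8)·(2)/[(8)·(5)·(-1)] = -22/5
L_3(8) = (11)·(8)·(3)/[(9)·(6)·(1)] = 44/9
Sum: 1·(-2/9) + (-8)·(11/15) + (-4)·(-22/5) + 3·(44/9) = 1178/45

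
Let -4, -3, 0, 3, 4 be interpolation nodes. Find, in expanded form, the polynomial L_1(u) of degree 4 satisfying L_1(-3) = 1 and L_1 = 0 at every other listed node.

L_1(u) = (u + 4)u(u - 3)(u - 4) / [(1)·(-3)·(-6)·(-7)]
       = (u^4 - 3u^3 - 16u^2 + 48u) / (-126)

L_1(u) = -(1/126)u^4 + (1/42)u^3 + (8/63)u^2 - (8/21)u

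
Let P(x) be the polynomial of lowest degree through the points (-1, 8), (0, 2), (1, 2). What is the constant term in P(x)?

2

L_0(x) = x(x - 1) / [2] = (1/2)x^2 - (1/2)x
L_1(x) = (x + 1)(x - 1) / [-1] = -x^2 + 1
L_2(x) = (x + 1)x / [2] = (1/2)x^2 + (1/2)x
P(x) = 8·L_0 + 2·L_1 + 2·L_2
Only the constant term is needed; take it from each L_i and combine:
8·(0) + 2·(1) + 2·(0) = 2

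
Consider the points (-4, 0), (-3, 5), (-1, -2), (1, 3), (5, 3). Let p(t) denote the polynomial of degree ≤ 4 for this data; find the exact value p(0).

L_0(0) = (3)·(1)·(-1)·(-5)/[(-1)·(-3)·(-5)·(-9)] = 1/9
L_1(0) = (4)·(1)·(-1)·(-5)/[(1)·(-2)·(-4)·(-8)] = -5/16
L_2(0) = (4)·(3)·(-1)·(-5)/[(3)·(2)·(-2)·(-6)] = 5/6
L_3(0) = (4)·(3)·(1)·(-5)/[(5)·(4)·(2)·(-4)] = 3/8
L_4(0) = (4)·(3)·(1)·(-1)/[(9)·(8)·(6)·(4)] = -1/144
Sum: 0 + 5·(-5/16) + (-2)·(5/6) + 3·(3/8) + 3·(-1/144) = -17/8

-17/8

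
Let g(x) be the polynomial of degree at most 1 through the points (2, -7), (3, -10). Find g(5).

-16

Evaluate each Lagrange basis at x = 5:
L_0(5) = (2)/[(-1)] = -2
L_1(5) = (3)/[(1)] = 3
Sum: (-7)·(-2) + (-10)·(3) = -16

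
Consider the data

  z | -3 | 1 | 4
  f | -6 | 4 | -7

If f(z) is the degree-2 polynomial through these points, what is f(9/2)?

Evaluate each Lagrange basis at z = 9/2:
L_0(9/2) = (7/2)·(1/2)/[(-4)·(-7)] = 1/16
L_1(9/2) = (15/2)·(1/2)/[(4)·(-3)] = -5/16
L_2(9/2) = (15/2)·(7/2)/[(7)·(3)] = 5/4
Sum: (-6)·(1/16) + 4·(-5/16) + (-7)·(5/4) = -83/8

-83/8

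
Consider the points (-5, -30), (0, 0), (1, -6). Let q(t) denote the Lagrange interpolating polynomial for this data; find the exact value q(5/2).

-45/2

L_0(5/2) = (5/2)·(3/2)/[(-5)·(-6)] = 1/8
L_1(5/2) = (15/2)·(3/2)/[(5)·(-1)] = -9/4
L_2(5/2) = (15/2)·(5/2)/[(6)·(1)] = 25/8
Sum: (-30)·(1/8) + 0 + (-6)·(25/8) = -45/2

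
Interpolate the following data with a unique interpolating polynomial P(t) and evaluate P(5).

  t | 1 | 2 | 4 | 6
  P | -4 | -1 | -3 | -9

L_0(5) = (3)·(1)·(-1)/[(-1)·(-3)·(-5)] = 1/5
L_1(5) = (4)·(1)·(-1)/[(1)·(-2)·(-4)] = -1/2
L_2(5) = (4)·(3)·(-1)/[(3)·(2)·(-2)] = 1
L_3(5) = (4)·(3)·(1)/[(5)·(4)·(2)] = 3/10
Sum: (-4)·(1/5) + (-1)·(-1/2) + (-3)·(1) + (-9)·(3/10) = -6

-6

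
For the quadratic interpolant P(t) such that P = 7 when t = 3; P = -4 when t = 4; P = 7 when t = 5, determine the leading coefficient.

The leading coefficient equals the top divided difference P[3,4,5].
P[3,4] = (-4 - 7) / (4 - 3) = -11
P[4,5] = (7 - (-4)) / (5 - 4) = 11
P[3,4,5] = (11 - (-11)) / (5 - 3) = 11

11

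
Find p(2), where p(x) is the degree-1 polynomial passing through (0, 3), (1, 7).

L_0(2) = (1)/[(-1)] = -1
L_1(2) = (2)/[(1)] = 2
Sum: 3·(-1) + 7·(2) = 11

11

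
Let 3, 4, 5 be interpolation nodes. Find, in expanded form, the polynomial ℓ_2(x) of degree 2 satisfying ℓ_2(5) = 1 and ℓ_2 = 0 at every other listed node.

ℓ_2(x) = (x - 3)(x - 4) / [(2)·(1)]
       = (x^2 - 7x + 12) / (2)

ℓ_2(x) = (1/2)x^2 - (7/2)x + 6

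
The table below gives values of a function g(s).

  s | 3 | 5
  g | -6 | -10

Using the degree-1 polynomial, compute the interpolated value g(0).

0

Evaluate each Lagrange basis at s = 0:
L_0(0) = (-5)/[(-2)] = 5/2
L_1(0) = (-3)/[(2)] = -3/2
Sum: (-6)·(5/2) + (-10)·(-3/2) = 0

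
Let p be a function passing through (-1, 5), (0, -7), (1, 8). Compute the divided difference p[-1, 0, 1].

p[-1,0] = (-7 - 5) / (0 - (-1)) = -12
p[0,1] = (8 - (-7)) / (1 - 0) = 15
p[-1,0,1] = (15 - (-12)) / (1 - (-1)) = 27/2

27/2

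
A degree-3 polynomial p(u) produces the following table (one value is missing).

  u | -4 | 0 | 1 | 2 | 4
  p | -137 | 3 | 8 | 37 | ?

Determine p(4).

239

The 4 known values determine p uniquely (degree ≤ 3).
Evaluate each Lagrange basis at u = 4:
L_0(4) = (4)·(3)·(2)/[(-4)·(-5)·(-6)] = -1/5
L_1(4) = (8)·(3)·(2)/[(4)·(-1)·(-2)] = 6
L_2(4) = (8)·(4)·(2)/[(5)·(1)·(-1)] = -64/5
L_3(4) = (8)·(4)·(3)/[(6)·(2)·(1)] = 8
Sum: (-137)·(-1/5) + 3·(6) + 8·(-64/5) + 37·(8) = 239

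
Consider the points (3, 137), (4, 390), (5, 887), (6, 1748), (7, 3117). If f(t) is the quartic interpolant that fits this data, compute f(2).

32

L_0(2) = (-2)·(-3)·(-4)·(-5)/[(-1)·(-2)·(-3)·(-4)] = 5
L_1(2) = (-1)·(-3)·(-4)·(-5)/[(1)·(-1)·(-2)·(-3)] = -10
L_2(2) = (-1)·(-2)·(-4)·(-5)/[(2)·(1)·(-1)·(-2)] = 10
L_3(2) = (-1)·(-2)·(-3)·(-5)/[(3)·(2)·(1)·(-1)] = -5
L_4(2) = (-1)·(-2)·(-3)·(-4)/[(4)·(3)·(2)·(1)] = 1
Sum: 137·(5) + 390·(-10) + 887·(10) + 1748·(-5) + 3117·(1) = 32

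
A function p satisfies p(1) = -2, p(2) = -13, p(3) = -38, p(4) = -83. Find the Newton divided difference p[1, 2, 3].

p[1,2] = (-13 - (-2)) / (2 - 1) = -11
p[2,3] = (-38 - (-13)) / (3 - 2) = -25
p[1,2,3] = (-25 - (-11)) / (3 - 1) = -7

-7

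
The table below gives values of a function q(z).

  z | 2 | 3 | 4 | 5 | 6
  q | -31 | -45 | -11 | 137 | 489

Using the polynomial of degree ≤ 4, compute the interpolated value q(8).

2285

L_0(8) = (5)·(4)·(3)·(2)/[(-1)·(-2)·(-3)·(-4)] = 5
L_1(8) = (6)·(4)·(3)·(2)/[(1)·(-1)·(-2)·(-3)] = -24
L_2(8) = (6)·(5)·(3)·(2)/[(2)·(1)·(-1)·(-2)] = 45
L_3(8) = (6)·(5)·(4)·(2)/[(3)·(2)·(1)·(-1)] = -40
L_4(8) = (6)·(5)·(4)·(3)/[(4)·(3)·(2)·(1)] = 15
Sum: (-31)·(5) + (-45)·(-24) + (-11)·(45) + 137·(-40) + 489·(15) = 2285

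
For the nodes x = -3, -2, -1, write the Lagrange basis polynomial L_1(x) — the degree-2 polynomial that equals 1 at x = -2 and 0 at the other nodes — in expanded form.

L_1(x) = -x^2 - 4x - 3

L_1(x) = (x + 3)(x + 1) / [(1)·(-1)]
       = (x^2 + 4x + 3) / (-1)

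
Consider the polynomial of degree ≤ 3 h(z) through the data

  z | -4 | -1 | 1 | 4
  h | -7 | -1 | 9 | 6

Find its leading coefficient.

Build the Lagrange basis polynomials:
L_0(z) = (z + 1)(z - 1)(z - 4) / [-120] = -(1/120)z^3 + (1/30)z^2 + (1/120)z - 1/30
L_1(z) = (z + 4)(z - 1)(z - 4) / [30] = (1/30)z^3 - (1/30)z^2 - (8/15)z + 8/15
L_2(z) = (z + 4)(z + 1)(z - 4) / [-30] = -(1/30)z^3 - (1/30)z^2 + (8/15)z + 8/15
L_3(z) = (z + 4)(z + 1)(z - 1) / [120] = (1/120)z^3 + (1/30)z^2 - (1/120)z - 1/30
h(z) = (-7)·L_0 + (-1)·L_1 + 9·L_2 + 6·L_3
Only the coefficient of z^3 is needed; take it from each L_i and combine:
(-7)·(-1/120) + (-1)·(1/30) + 9·(-1/30) + 6·(1/120) = -9/40

-9/40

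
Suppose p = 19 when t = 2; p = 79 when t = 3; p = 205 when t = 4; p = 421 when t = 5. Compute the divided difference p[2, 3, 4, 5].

4

p[2,3] = (79 - 19) / (3 - 2) = 60
p[3,4] = (205 - 79) / (4 - 3) = 126
p[4,5] = (421 - 205) / (5 - 4) = 216
p[2,3,4] = (126 - 60) / (4 - 2) = 33
p[3,4,5] = (216 - 126) / (5 - 3) = 45
p[2,3,4,5] = (45 - 33) / (5 - 2) = 4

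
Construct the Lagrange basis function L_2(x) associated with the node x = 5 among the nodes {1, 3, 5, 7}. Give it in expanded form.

L_2(x) = (x - 1)(x - 3)(x - 7) / [(4)·(2)·(-2)]
       = (x^3 - 11x^2 + 31x - 21) / (-16)

L_2(x) = -(1/16)x^3 + (11/16)x^2 - (31/16)x + 21/16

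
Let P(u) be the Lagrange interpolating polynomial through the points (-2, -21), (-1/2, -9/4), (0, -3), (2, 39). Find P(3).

Evaluate each Lagrange basis at u = 3:
L_0(3) = (7/2)·(3)·(1)/[(-3/2)·(-2)·(-4)] = -7/8
L_1(3) = (5)·(3)·(1)/[(3/2)·(-1/2)·(-5/2)] = 8
L_2(3) = (5)·(7/2)·(1)/[(2)·(1/2)·(-2)] = -35/4
L_3(3) = (5)·(7/2)·(3)/[(4)·(5/2)·(2)] = 21/8
Sum: (-21)·(-7/8) + (-9/4)·(8) + (-3)·(-35/4) + 39·(21/8) = 129

129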